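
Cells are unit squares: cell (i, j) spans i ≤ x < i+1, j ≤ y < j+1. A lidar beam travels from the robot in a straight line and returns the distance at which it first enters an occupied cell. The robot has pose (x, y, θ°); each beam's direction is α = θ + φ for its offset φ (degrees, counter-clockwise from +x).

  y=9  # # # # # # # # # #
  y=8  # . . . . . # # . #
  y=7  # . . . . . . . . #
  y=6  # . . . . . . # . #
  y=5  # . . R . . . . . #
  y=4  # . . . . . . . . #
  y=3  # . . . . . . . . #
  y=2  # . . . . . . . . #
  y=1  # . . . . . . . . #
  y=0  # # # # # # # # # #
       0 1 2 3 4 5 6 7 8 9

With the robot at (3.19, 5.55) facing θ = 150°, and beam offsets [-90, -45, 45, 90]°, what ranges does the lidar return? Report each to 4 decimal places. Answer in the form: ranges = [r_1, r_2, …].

ranges = [3.9837, 3.5717, 2.2673, 4.3800]

beam 1: φ=-90°, α=60°
  cosα=0.5000 sinα=0.8660 | (3,5) | tMaxX 1.6200 tMaxY 0.5196 | tΔX 2.0000 tΔY 1.1547
    t=0.5196 [y] (3,6)
    t=1.6200 [x] (4,6)
    t=1.6743 [y] (4,7)
    t=2.8290 [y] (4,8)
    t=3.6200 [x] (5,8)
    t=3.9837 [y] (5,9) — stop
  → r_1 = 3.9837
beam 2: φ=-45°, α=105°
  cosα=-0.2588 sinα=0.9659 | (3,5) | tMaxX 0.7341 tMaxY 0.4659 | tΔX 3.8637 tΔY 1.0353
    t=0.4659 [y] (3,6)
    t=0.7341 [x] (2,6)
    t=1.5012 [y] (2,7)
    t=2.5364 [y] (2,8)
    t=3.5717 [y] (2,9) — stop
  → r_2 = 3.5717
beam 3: φ=45°, α=195°
  cosα=-0.9659 sinα=-0.2588 | (3,5) | tMaxX 0.1967 tMaxY 2.1250 | tΔX 1.0353 tΔY 3.8637
    t=0.1967 [x] (2,5)
    t=1.2320 [x] (1,5)
    t=2.1250 [y] (1,4)
    t=2.2673 [x] (0,4) — stop
  → r_3 = 2.2673
beam 4: φ=90°, α=240°
  cosα=-0.5000 sinα=-0.8660 | (3,5) | tMaxX 0.3800 tMaxY 0.6351 | tΔX 2.0000 tΔY 1.1547
    t=0.3800 [x] (2,5)
    t=0.6351 [y] (2,4)
    t=1.7898 [y] (2,3)
    t=2.3800 [x] (1,3)
    t=2.9445 [y] (1,2)
    t=4.0992 [y] (1,1)
    t=4.3800 [x] (0,1) — stop
  → r_4 = 4.3800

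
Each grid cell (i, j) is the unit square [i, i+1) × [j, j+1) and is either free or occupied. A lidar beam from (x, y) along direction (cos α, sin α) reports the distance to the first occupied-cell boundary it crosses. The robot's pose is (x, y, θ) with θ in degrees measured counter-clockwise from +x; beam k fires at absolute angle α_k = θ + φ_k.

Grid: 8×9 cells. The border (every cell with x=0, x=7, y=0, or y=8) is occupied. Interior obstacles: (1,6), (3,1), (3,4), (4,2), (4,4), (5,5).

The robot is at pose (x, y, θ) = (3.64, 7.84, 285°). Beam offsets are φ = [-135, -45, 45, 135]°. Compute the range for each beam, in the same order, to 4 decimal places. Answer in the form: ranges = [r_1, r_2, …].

beam 1: φ=-135°, α=150°
  direction (-0.8660, 0.5000); cell (3,7); t to first gridline: x 0.7390, y 0.3200 (then +1.1547 / +2.0000)
    (3,8) via y @ 0.3200  # hit
  → r_1 = 0.3200
beam 2: φ=-45°, α=240°
  direction (-0.5000, -0.8660); cell (3,7); t to first gridline: x 1.2800, y 0.9699 (then +2.0000 / +1.1547)
    (3,6) via y @ 0.9699
    (2,6) via x @ 1.2800
    (2,5) via y @ 2.1246
    (2,4) via y @ 3.2793
    (1,4) via x @ 3.2800
    (1,3) via y @ 4.4341
    (0,3) via x @ 5.2800  # hit
  → r_2 = 5.2800
beam 3: φ=45°, α=330°
  direction (0.8660, -0.5000); cell (3,7); t to first gridline: x 0.4157, y 1.6800 (then +1.1547 / +2.0000)
    (4,7) via x @ 0.4157
    (5,7) via x @ 1.5704
    (5,6) via y @ 1.6800
    (6,6) via x @ 2.7251
    (6,5) via y @ 3.6800
    (7,5) via x @ 3.8798  # hit
  → r_3 = 3.8798
beam 4: φ=135°, α=60°
  direction (0.5000, 0.8660); cell (3,7); t to first gridline: x 0.7200, y 0.1848 (then +2.0000 / +1.1547)
    (3,8) via y @ 0.1848  # hit
  → r_4 = 0.1848

ranges = [0.3200, 5.2800, 3.8798, 0.1848]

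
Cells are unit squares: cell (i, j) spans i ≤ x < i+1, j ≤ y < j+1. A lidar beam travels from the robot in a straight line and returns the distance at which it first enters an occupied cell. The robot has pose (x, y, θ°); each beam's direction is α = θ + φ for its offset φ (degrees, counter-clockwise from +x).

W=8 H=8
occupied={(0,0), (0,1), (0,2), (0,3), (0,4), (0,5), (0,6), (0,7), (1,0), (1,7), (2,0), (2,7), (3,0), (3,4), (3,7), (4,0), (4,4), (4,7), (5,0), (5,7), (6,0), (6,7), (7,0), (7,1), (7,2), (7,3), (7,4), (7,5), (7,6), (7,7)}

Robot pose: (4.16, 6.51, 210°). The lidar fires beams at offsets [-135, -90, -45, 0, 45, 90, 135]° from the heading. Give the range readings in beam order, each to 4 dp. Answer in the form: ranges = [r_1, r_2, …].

beam 1: φ=-135°, α=75°
  dir = (cos 75°, sin 75°) = (0.2588, 0.9659); from cell (4,6)
  next x-line at t=3.2455, next y-line at t=0.5073; Δt_x=3.8637, Δt_y=1.0353
    y: enter (4,7) at t=0.5073 ← occupied
  → r_1 = 0.5073
beam 2: φ=-90°, α=120°
  dir = (cos 120°, sin 120°) = (-0.5000, 0.8660); from cell (4,6)
  next x-line at t=0.3200, next y-line at t=0.5658; Δt_x=2.0000, Δt_y=1.1547
    x: enter (3,6) at t=0.3200
    y: enter (3,7) at t=0.5658 ← occupied
  → r_2 = 0.5658
beam 3: φ=-45°, α=165°
  dir = (cos 165°, sin 165°) = (-0.9659, 0.2588); from cell (4,6)
  next x-line at t=0.1656, next y-line at t=1.8932; Δt_x=1.0353, Δt_y=3.8637
    x: enter (3,6) at t=0.1656
    x: enter (2,6) at t=1.2009
    y: enter (2,7) at t=1.8932 ← occupied
  → r_3 = 1.8932
beam 4: φ=0°, α=210°
  dir = (cos 210°, sin 210°) = (-0.8660, -0.5000); from cell (4,6)
  next x-line at t=0.1848, next y-line at t=1.0200; Δt_x=1.1547, Δt_y=2.0000
    x: enter (3,6) at t=0.1848
    y: enter (3,5) at t=1.0200
    x: enter (2,5) at t=1.3395
    x: enter (1,5) at t=2.4942
    y: enter (1,4) at t=3.0200
    x: enter (0,4) at t=3.6489 ← occupied
  → r_4 = 3.6489
beam 5: φ=45°, α=255°
  dir = (cos 255°, sin 255°) = (-0.2588, -0.9659); from cell (4,6)
  next x-line at t=0.6182, next y-line at t=0.5280; Δt_x=3.8637, Δt_y=1.0353
    y: enter (4,5) at t=0.5280
    x: enter (3,5) at t=0.6182
    y: enter (3,4) at t=1.5633 ← occupied
  → r_5 = 1.5633
beam 6: φ=90°, α=300°
  dir = (cos 300°, sin 300°) = (0.5000, -0.8660); from cell (4,6)
  next x-line at t=1.6800, next y-line at t=0.5889; Δt_x=2.0000, Δt_y=1.1547
    y: enter (4,5) at t=0.5889
    x: enter (5,5) at t=1.6800
    y: enter (5,4) at t=1.7436
    y: enter (5,3) at t=2.8983
    x: enter (6,3) at t=3.6800
    y: enter (6,2) at t=4.0530
    y: enter (6,1) at t=5.2077
    x: enter (7,1) at t=5.6800 ← occupied
  → r_6 = 5.6800
beam 7: φ=135°, α=345°
  dir = (cos 345°, sin 345°) = (0.9659, -0.2588); from cell (4,6)
  next x-line at t=0.8696, next y-line at t=1.9705; Δt_x=1.0353, Δt_y=3.8637
    x: enter (5,6) at t=0.8696
    x: enter (6,6) at t=1.9049
    y: enter (6,5) at t=1.9705
    x: enter (7,5) at t=2.9402 ← occupied
  → r_7 = 2.9402

ranges = [0.5073, 0.5658, 1.8932, 3.6489, 1.5633, 5.6800, 2.9402]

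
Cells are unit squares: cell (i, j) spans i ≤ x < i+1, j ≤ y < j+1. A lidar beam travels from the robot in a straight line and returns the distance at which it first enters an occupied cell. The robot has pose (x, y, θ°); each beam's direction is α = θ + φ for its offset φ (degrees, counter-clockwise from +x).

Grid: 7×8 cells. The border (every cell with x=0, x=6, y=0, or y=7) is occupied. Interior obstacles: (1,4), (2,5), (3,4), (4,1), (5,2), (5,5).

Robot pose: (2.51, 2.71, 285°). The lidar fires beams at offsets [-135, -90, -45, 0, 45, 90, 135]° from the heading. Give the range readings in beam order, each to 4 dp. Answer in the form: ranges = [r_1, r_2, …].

beam 1: φ=-135°, α=150°
  dir = (cos 150°, sin 150°) = (-0.8660, 0.5000); from cell (2,2)
  next x-line at t=0.5889, next y-line at t=0.5800; Δt_x=1.1547, Δt_y=2.0000
    y: enter (2,3) at t=0.5800
    x: enter (1,3) at t=0.5889
    x: enter (0,3) at t=1.7436 ← occupied
  → r_1 = 1.7436
beam 2: φ=-90°, α=195°
  dir = (cos 195°, sin 195°) = (-0.9659, -0.2588); from cell (2,2)
  next x-line at t=0.5280, next y-line at t=2.7432; Δt_x=1.0353, Δt_y=3.8637
    x: enter (1,2) at t=0.5280
    x: enter (0,2) at t=1.5633 ← occupied
  → r_2 = 1.5633
beam 3: φ=-45°, α=240°
  dir = (cos 240°, sin 240°) = (-0.5000, -0.8660); from cell (2,2)
  next x-line at t=1.0200, next y-line at t=0.8198; Δt_x=2.0000, Δt_y=1.1547
    y: enter (2,1) at t=0.8198
    x: enter (1,1) at t=1.0200
    y: enter (1,0) at t=1.9745 ← occupied
  → r_3 = 1.9745
beam 4: φ=0°, α=285°
  dir = (cos 285°, sin 285°) = (0.2588, -0.9659); from cell (2,2)
  next x-line at t=1.8932, next y-line at t=0.7350; Δt_x=3.8637, Δt_y=1.0353
    y: enter (2,1) at t=0.7350
    y: enter (2,0) at t=1.7703 ← occupied
  → r_4 = 1.7703
beam 5: φ=45°, α=330°
  dir = (cos 330°, sin 330°) = (0.8660, -0.5000); from cell (2,2)
  next x-line at t=0.5658, next y-line at t=1.4200; Δt_x=1.1547, Δt_y=2.0000
    x: enter (3,2) at t=0.5658
    y: enter (3,1) at t=1.4200
    x: enter (4,1) at t=1.7205 ← occupied
  → r_5 = 1.7205
beam 6: φ=90°, α=15°
  dir = (cos 15°, sin 15°) = (0.9659, 0.2588); from cell (2,2)
  next x-line at t=0.5073, next y-line at t=1.1205; Δt_x=1.0353, Δt_y=3.8637
    x: enter (3,2) at t=0.5073
    y: enter (3,3) at t=1.1205
    x: enter (4,3) at t=1.5426
    x: enter (5,3) at t=2.5778
    x: enter (6,3) at t=3.6131 ← occupied
  → r_6 = 3.6131
beam 7: φ=135°, α=60°
  dir = (cos 60°, sin 60°) = (0.5000, 0.8660); from cell (2,2)
  next x-line at t=0.9800, next y-line at t=0.3349; Δt_x=2.0000, Δt_y=1.1547
    y: enter (2,3) at t=0.3349
    x: enter (3,3) at t=0.9800
    y: enter (3,4) at t=1.4896 ← occupied
  → r_7 = 1.4896

ranges = [1.7436, 1.5633, 1.9745, 1.7703, 1.7205, 3.6131, 1.4896]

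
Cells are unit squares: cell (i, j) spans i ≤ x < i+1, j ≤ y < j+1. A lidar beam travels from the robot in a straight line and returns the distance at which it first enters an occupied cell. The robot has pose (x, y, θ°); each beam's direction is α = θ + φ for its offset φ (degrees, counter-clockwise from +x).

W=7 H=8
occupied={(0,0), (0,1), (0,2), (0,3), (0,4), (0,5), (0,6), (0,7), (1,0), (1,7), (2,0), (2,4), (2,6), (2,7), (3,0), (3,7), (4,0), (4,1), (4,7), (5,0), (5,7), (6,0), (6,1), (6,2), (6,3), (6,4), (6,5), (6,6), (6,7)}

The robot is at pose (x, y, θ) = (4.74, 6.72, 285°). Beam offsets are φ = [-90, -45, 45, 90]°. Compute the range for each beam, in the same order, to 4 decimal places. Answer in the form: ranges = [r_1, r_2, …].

ranges = [1.8014, 6.6049, 1.4549, 1.0818]

beam 1: φ=-90°, α=195°
  dir = (cos 195°, sin 195°) = (-0.9659, -0.2588); from cell (4,6)
  next x-line at t=0.7661, next y-line at t=2.7819; Δt_x=1.0353, Δt_y=3.8637
    x: enter (3,6) at t=0.7661
    x: enter (2,6) at t=1.8014 ← occupied
  → r_1 = 1.8014
beam 2: φ=-45°, α=240°
  dir = (cos 240°, sin 240°) = (-0.5000, -0.8660); from cell (4,6)
  next x-line at t=1.4800, next y-line at t=0.8314; Δt_x=2.0000, Δt_y=1.1547
    y: enter (4,5) at t=0.8314
    x: enter (3,5) at t=1.4800
    y: enter (3,4) at t=1.9861
    y: enter (3,3) at t=3.1408
    x: enter (2,3) at t=3.4800
    y: enter (2,2) at t=4.2955
    y: enter (2,1) at t=5.4502
    x: enter (1,1) at t=5.4800
    y: enter (1,0) at t=6.6049 ← occupied
  → r_2 = 6.6049
beam 3: φ=45°, α=330°
  dir = (cos 330°, sin 330°) = (0.8660, -0.5000); from cell (4,6)
  next x-line at t=0.3002, next y-line at t=1.4400; Δt_x=1.1547, Δt_y=2.0000
    x: enter (5,6) at t=0.3002
    y: enter (5,5) at t=1.4400
    x: enter (6,5) at t=1.4549 ← occupied
  → r_3 = 1.4549
beam 4: φ=90°, α=15°
  dir = (cos 15°, sin 15°) = (0.9659, 0.2588); from cell (4,6)
  next x-line at t=0.2692, next y-line at t=1.0818; Δt_x=1.0353, Δt_y=3.8637
    x: enter (5,6) at t=0.2692
    y: enter (5,7) at t=1.0818 ← occupied
  → r_4 = 1.0818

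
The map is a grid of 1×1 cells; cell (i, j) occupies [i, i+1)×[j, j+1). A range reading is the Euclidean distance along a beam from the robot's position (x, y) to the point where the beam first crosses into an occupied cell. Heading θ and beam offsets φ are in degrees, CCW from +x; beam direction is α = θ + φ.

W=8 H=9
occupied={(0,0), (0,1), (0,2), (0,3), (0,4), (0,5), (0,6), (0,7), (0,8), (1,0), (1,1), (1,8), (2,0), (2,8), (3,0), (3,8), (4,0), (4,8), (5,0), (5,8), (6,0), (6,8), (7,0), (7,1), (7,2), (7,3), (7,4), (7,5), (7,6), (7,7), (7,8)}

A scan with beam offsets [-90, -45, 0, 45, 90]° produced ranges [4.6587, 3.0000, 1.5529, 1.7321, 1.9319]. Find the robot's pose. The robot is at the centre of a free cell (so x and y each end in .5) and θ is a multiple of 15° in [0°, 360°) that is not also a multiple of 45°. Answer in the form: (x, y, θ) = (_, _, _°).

(x, y, θ) = (2.5, 3.5, 165°)

Candidates: 41 free-cell centres × 16 headings = 656 poses. Raycast each; keep the one whose scan matches to 4 dp.
  (6.5, 3.5, 300°): beam 1 = 5.0000 ≠ 4.6587 ✗
  (1.5, 5.5, 75°): beam 1 = 5.6940 ≠ 4.6587 ✗
  (6.5, 1.5, 15°): beam 1 = 0.5176 ≠ 4.6587 ✗
  (4.5, 6.5, 60°): beam 1 = 2.8868 ≠ 4.6587 ✗
  …
  (2.5, 3.5, 165°): r_1=4.6587, r_2=3.0000, r_3=1.5529, r_4=1.7321, r_5=1.9319 — all match ✓
Only this pose fits every beam.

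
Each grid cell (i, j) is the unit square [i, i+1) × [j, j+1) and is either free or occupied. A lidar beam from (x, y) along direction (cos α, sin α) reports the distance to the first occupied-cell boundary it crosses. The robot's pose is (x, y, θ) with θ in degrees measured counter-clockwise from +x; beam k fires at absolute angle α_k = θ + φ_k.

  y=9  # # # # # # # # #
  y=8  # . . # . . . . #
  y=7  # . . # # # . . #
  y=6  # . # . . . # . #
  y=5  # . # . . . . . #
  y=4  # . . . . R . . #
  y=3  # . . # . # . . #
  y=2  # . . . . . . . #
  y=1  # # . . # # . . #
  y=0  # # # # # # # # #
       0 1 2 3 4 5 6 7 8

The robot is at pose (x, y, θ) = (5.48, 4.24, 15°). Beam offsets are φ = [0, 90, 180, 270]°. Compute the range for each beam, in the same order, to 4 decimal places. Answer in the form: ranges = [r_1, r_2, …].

ranges = [2.6089, 2.8574, 1.5322, 0.2485]

beam 1: φ=0°, α=15°
  direction (0.9659, 0.2588); cell (5,4); t to first gridline: x 0.5383, y 2.9364 (then +1.0353 / +3.8637)
    (6,4) via x @ 0.5383
    (7,4) via x @ 1.5736
    (8,4) via x @ 2.6089  # hit
  → r_1 = 2.6089
beam 2: φ=90°, α=105°
  direction (-0.2588, 0.9659); cell (5,4); t to first gridline: x 1.8546, y 0.7868 (then +3.8637 / +1.0353)
    (5,5) via y @ 0.7868
    (5,6) via y @ 1.8221
    (4,6) via x @ 1.8546
    (4,7) via y @ 2.8574  # hit
  → r_2 = 2.8574
beam 3: φ=180°, α=195°
  direction (-0.9659, -0.2588); cell (5,4); t to first gridline: x 0.4969, y 0.9273 (then +1.0353 / +3.8637)
    (4,4) via x @ 0.4969
    (4,3) via y @ 0.9273
    (3,3) via x @ 1.5322  # hit
  → r_3 = 1.5322
beam 4: φ=270°, α=285°
  direction (0.2588, -0.9659); cell (5,4); t to first gridline: x 2.0091, y 0.2485 (then +3.8637 / +1.0353)
    (5,3) via y @ 0.2485  # hit
  → r_4 = 0.2485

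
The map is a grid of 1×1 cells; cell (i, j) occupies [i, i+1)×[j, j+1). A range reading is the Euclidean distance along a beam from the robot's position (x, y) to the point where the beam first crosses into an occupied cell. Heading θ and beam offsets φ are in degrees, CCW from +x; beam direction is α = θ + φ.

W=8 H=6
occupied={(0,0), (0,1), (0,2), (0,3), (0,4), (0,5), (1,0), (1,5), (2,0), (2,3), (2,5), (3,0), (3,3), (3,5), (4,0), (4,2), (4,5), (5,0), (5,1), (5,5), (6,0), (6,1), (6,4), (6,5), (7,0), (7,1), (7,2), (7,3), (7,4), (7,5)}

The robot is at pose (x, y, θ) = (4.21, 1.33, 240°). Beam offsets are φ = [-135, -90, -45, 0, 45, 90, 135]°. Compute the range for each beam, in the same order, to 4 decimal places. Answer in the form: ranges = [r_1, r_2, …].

beam 1: φ=-135°, α=105°
  cosα=-0.2588 sinα=0.9659 | (4,1) | tMaxX 0.8114 tMaxY 0.6936 | tΔX 3.8637 tΔY 1.0353
    t=0.6936 [y] (4,2) — stop
  → r_1 = 0.6936
beam 2: φ=-90°, α=150°
  cosα=-0.8660 sinα=0.5000 | (4,1) | tMaxX 0.2425 tMaxY 1.3400 | tΔX 1.1547 tΔY 2.0000
    t=0.2425 [x] (3,1)
    t=1.3400 [y] (3,2)
    t=1.3972 [x] (2,2)
    t=2.5519 [x] (1,2)
    t=3.3400 [y] (1,3)
    t=3.7066 [x] (0,3) — stop
  → r_2 = 3.7066
beam 3: φ=-45°, α=195°
  cosα=-0.9659 sinα=-0.2588 | (4,1) | tMaxX 0.2174 tMaxY 1.2750 | tΔX 1.0353 tΔY 3.8637
    t=0.2174 [x] (3,1)
    t=1.2527 [x] (2,1)
    t=1.2750 [y] (2,0) — stop
  → r_3 = 1.2750
beam 4: φ=0°, α=240°
  cosα=-0.5000 sinα=-0.8660 | (4,1) | tMaxX 0.4200 tMaxY 0.3811 | tΔX 2.0000 tΔY 1.1547
    t=0.3811 [y] (4,0) — stop
  → r_4 = 0.3811
beam 5: φ=45°, α=285°
  cosα=0.2588 sinα=-0.9659 | (4,1) | tMaxX 3.0523 tMaxY 0.3416 | tΔX 3.8637 tΔY 1.0353
    t=0.3416 [y] (4,0) — stop
  → r_5 = 0.3416
beam 6: φ=90°, α=330°
  cosα=0.8660 sinα=-0.5000 | (4,1) | tMaxX 0.9122 tMaxY 0.6600 | tΔX 1.1547 tΔY 2.0000
    t=0.6600 [y] (4,0) — stop
  → r_6 = 0.6600
beam 7: φ=135°, α=15°
  cosα=0.9659 sinα=0.2588 | (4,1) | tMaxX 0.8179 tMaxY 2.5887 | tΔX 1.0353 tΔY 3.8637
    t=0.8179 [x] (5,1) — stop
  → r_7 = 0.8179

ranges = [0.6936, 3.7066, 1.2750, 0.3811, 0.3416, 0.6600, 0.8179]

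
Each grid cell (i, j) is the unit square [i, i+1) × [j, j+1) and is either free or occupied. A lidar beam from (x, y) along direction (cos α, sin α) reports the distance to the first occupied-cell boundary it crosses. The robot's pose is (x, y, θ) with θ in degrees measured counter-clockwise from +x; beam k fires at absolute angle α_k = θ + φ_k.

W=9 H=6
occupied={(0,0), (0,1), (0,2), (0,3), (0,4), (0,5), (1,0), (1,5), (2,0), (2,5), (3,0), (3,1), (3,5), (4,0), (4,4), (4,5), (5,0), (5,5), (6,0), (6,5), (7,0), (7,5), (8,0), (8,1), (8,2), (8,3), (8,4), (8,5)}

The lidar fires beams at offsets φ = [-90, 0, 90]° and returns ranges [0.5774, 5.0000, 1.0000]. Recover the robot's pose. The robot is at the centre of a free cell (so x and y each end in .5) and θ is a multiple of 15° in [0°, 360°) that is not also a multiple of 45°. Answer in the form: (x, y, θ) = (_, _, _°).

(x, y, θ) = (7.5, 4.5, 210°)

Enumerate (i+0.5, j+0.5, θ) over the 26 free cells and 16 admissible headings. For each, cast all 3 beams and compare to the given ranges.
  (6.5, 4.5, 105°): beam 1 = 1.5529 ≠ 0.5774 ✗
  (6.5, 1.5, 150°): beam 1 = 3.0000 ≠ 0.5774 ✗
  (7.5, 4.5, 60°): beam 2 = 0.5774 ≠ 5.0000 ✗
  (5.5, 3.5, 15°): beam 1 = 2.5882 ≠ 0.5774 ✗
  …
  (7.5, 4.5, 210°): r_1=0.5774, r_2=5.0000, r_3=1.0000 — all match ✓
No second candidate reproduces the full scan.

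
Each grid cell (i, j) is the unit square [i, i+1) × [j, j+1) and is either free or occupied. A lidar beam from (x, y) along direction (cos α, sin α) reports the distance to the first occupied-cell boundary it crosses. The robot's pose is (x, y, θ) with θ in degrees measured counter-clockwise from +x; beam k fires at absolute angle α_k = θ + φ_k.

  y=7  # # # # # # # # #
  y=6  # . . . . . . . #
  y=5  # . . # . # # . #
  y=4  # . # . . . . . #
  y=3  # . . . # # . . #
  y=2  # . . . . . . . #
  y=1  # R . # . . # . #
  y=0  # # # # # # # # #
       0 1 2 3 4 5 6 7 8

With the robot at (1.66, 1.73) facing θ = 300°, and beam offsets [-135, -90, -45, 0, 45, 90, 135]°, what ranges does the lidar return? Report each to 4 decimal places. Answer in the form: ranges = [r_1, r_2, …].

beam 1: φ=-135°, α=165°
  cosα=-0.9659 sinα=0.2588 | (1,1) | tMaxX 0.6833 tMaxY 1.0432 | tΔX 1.0353 tΔY 3.8637
    t=0.6833 [x] (0,1) — stop
  → r_1 = 0.6833
beam 2: φ=-90°, α=210°
  cosα=-0.8660 sinα=-0.5000 | (1,1) | tMaxX 0.7621 tMaxY 1.4600 | tΔX 1.1547 tΔY 2.0000
    t=0.7621 [x] (0,1) — stop
  → r_2 = 0.7621
beam 3: φ=-45°, α=255°
  cosα=-0.2588 sinα=-0.9659 | (1,1) | tMaxX 2.5500 tMaxY 0.7558 | tΔX 3.8637 tΔY 1.0353
    t=0.7558 [y] (1,0) — stop
  → r_3 = 0.7558
beam 4: φ=0°, α=300°
  cosα=0.5000 sinα=-0.8660 | (1,1) | tMaxX 0.6800 tMaxY 0.8429 | tΔX 2.0000 tΔY 1.1547
    t=0.6800 [x] (2,1)
    t=0.8429 [y] (2,0) — stop
  → r_4 = 0.8429
beam 5: φ=45°, α=345°
  cosα=0.9659 sinα=-0.2588 | (1,1) | tMaxX 0.3520 tMaxY 2.8205 | tΔX 1.0353 tΔY 3.8637
    t=0.3520 [x] (2,1)
    t=1.3873 [x] (3,1) — stop
  → r_5 = 1.3873
beam 6: φ=90°, α=30°
  cosα=0.8660 sinα=0.5000 | (1,1) | tMaxX 0.3926 tMaxY 0.5400 | tΔX 1.1547 tΔY 2.0000
    t=0.3926 [x] (2,1)
    t=0.5400 [y] (2,2)
    t=1.5473 [x] (3,2)
    t=2.5400 [y] (3,3)
    t=2.7020 [x] (4,3) — stop
  → r_6 = 2.7020
beam 7: φ=135°, α=75°
  cosα=0.2588 sinα=0.9659 | (1,1) | tMaxX 1.3137 tMaxY 0.2795 | tΔX 3.8637 tΔY 1.0353
    t=0.2795 [y] (1,2)
    t=1.3137 [x] (2,2)
    t=1.3148 [y] (2,3)
    t=2.3501 [y] (2,4) — stop
  → r_7 = 2.3501

ranges = [0.6833, 0.7621, 0.7558, 0.8429, 1.3873, 2.7020, 2.3501]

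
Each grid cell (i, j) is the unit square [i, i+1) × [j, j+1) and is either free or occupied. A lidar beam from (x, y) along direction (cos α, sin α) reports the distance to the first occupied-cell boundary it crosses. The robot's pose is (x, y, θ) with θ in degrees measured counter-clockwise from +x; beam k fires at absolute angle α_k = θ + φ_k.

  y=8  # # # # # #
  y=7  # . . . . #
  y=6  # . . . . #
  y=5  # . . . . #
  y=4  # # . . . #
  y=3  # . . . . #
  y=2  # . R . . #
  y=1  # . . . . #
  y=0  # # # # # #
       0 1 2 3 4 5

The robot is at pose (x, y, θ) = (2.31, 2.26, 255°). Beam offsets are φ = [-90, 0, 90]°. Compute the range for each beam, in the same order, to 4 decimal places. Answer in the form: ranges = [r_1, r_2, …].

ranges = [1.3562, 1.3044, 2.7849]

beam 1: φ=-90°, α=165°
  cosα=-0.9659 sinα=0.2588 | (2,2) | tMaxX 0.3209 tMaxY 2.8591 | tΔX 1.0353 tΔY 3.8637
    t=0.3209 [x] (1,2)
    t=1.3562 [x] (0,2) — stop
  → r_1 = 1.3562
beam 2: φ=0°, α=255°
  cosα=-0.2588 sinα=-0.9659 | (2,2) | tMaxX 1.1977 tMaxY 0.2692 | tΔX 3.8637 tΔY 1.0353
    t=0.2692 [y] (2,1)
    t=1.1977 [x] (1,1)
    t=1.3044 [y] (1,0) — stop
  → r_2 = 1.3044
beam 3: φ=90°, α=345°
  cosα=0.9659 sinα=-0.2588 | (2,2) | tMaxX 0.7143 tMaxY 1.0046 | tΔX 1.0353 tΔY 3.8637
    t=0.7143 [x] (3,2)
    t=1.0046 [y] (3,1)
    t=1.7496 [x] (4,1)
    t=2.7849 [x] (5,1) — stop
  → r_3 = 2.7849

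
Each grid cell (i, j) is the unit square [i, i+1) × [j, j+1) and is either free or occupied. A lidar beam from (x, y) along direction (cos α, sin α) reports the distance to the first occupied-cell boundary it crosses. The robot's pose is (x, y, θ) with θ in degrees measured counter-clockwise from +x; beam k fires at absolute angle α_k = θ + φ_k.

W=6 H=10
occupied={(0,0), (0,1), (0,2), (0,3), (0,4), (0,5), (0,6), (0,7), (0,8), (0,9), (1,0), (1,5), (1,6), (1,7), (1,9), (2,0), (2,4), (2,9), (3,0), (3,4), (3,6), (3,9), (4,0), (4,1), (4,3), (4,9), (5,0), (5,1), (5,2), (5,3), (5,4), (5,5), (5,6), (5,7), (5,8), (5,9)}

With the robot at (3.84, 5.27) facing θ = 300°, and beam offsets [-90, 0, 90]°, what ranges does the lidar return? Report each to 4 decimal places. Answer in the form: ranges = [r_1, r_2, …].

beam 1: φ=-90°, α=210°
  cosα=-0.8660 sinα=-0.5000 | (3,5) | tMaxX 0.9699 tMaxY 0.5400 | tΔX 1.1547 tΔY 2.0000
    t=0.5400 [y] (3,4) — stop
  → r_1 = 0.5400
beam 2: φ=0°, α=300°
  cosα=0.5000 sinα=-0.8660 | (3,5) | tMaxX 0.3200 tMaxY 0.3118 | tΔX 2.0000 tΔY 1.1547
    t=0.3118 [y] (3,4) — stop
  → r_2 = 0.3118
beam 3: φ=90°, α=30°
  cosα=0.8660 sinα=0.5000 | (3,5) | tMaxX 0.1848 tMaxY 1.4600 | tΔX 1.1547 tΔY 2.0000
    t=0.1848 [x] (4,5)
    t=1.3395 [x] (5,5) — stop
  → r_3 = 1.3395

ranges = [0.5400, 0.3118, 1.3395]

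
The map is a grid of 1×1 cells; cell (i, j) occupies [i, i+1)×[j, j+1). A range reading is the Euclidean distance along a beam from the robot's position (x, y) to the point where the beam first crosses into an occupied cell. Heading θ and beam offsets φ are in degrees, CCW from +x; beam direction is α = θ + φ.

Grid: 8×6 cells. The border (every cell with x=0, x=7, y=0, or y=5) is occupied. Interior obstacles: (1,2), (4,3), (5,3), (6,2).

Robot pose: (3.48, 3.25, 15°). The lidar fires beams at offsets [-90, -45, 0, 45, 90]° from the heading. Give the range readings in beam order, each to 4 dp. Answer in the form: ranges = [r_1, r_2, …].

beam 1: φ=-90°, α=285°
  dir = (cos 285°, sin 285°) = (0.2588, -0.9659); from cell (3,3)
  next x-line at t=2.0091, next y-line at t=0.2588; Δt_x=3.8637, Δt_y=1.0353
    y: enter (3,2) at t=0.2588
    y: enter (3,1) at t=1.2941
    x: enter (4,1) at t=2.0091
    y: enter (4,0) at t=2.3294 ← occupied
  → r_1 = 2.3294
beam 2: φ=-45°, α=330°
  dir = (cos 330°, sin 330°) = (0.8660, -0.5000); from cell (3,3)
  next x-line at t=0.6004, next y-line at t=0.5000; Δt_x=1.1547, Δt_y=2.0000
    y: enter (3,2) at t=0.5000
    x: enter (4,2) at t=0.6004
    x: enter (5,2) at t=1.7551
    y: enter (5,1) at t=2.5000
    x: enter (6,1) at t=2.9098
    x: enter (7,1) at t=4.0645 ← occupied
  → r_2 = 4.0645
beam 3: φ=0°, α=15°
  dir = (cos 15°, sin 15°) = (0.9659, 0.2588); from cell (3,3)
  next x-line at t=0.5383, next y-line at t=2.8978; Δt_x=1.0353, Δt_y=3.8637
    x: enter (4,3) at t=0.5383 ← occupied
  → r_3 = 0.5383
beam 4: φ=45°, α=60°
  dir = (cos 60°, sin 60°) = (0.5000, 0.8660); from cell (3,3)
  next x-line at t=1.0400, next y-line at t=0.8660; Δt_x=2.0000, Δt_y=1.1547
    y: enter (3,4) at t=0.8660
    x: enter (4,4) at t=1.0400
    y: enter (4,5) at t=2.0207 ← occupied
  → r_4 = 2.0207
beam 5: φ=90°, α=105°
  dir = (cos 105°, sin 105°) = (-0.2588, 0.9659); from cell (3,3)
  next x-line at t=1.8546, next y-line at t=0.7765; Δt_x=3.8637, Δt_y=1.0353
    y: enter (3,4) at t=0.7765
    y: enter (3,5) at t=1.8117 ← occupied
  → r_5 = 1.8117

ranges = [2.3294, 4.0645, 0.5383, 2.0207, 1.8117]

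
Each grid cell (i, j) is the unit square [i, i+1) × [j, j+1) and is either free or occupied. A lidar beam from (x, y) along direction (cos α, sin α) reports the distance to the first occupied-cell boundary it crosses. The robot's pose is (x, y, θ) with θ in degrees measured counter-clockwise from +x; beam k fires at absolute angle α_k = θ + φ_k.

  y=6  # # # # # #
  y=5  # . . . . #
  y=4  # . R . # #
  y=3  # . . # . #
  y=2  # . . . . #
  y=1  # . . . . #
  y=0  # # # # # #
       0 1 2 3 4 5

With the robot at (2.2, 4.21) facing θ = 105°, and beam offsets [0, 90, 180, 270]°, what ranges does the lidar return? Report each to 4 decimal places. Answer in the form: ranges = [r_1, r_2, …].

beam 1: φ=0°, α=105°
  dir = (cos 105°, sin 105°) = (-0.2588, 0.9659); from cell (2,4)
  next x-line at t=0.7727, next y-line at t=0.8179; Δt_x=3.8637, Δt_y=1.0353
    x: enter (1,4) at t=0.7727
    y: enter (1,5) at t=0.8179
    y: enter (1,6) at t=1.8531 ← occupied
  → r_1 = 1.8531
beam 2: φ=90°, α=195°
  dir = (cos 195°, sin 195°) = (-0.9659, -0.2588); from cell (2,4)
  next x-line at t=0.2071, next y-line at t=0.8114; Δt_x=1.0353, Δt_y=3.8637
    x: enter (1,4) at t=0.2071
    y: enter (1,3) at t=0.8114
    x: enter (0,3) at t=1.2423 ← occupied
  → r_2 = 1.2423
beam 3: φ=180°, α=285°
  dir = (cos 285°, sin 285°) = (0.2588, -0.9659); from cell (2,4)
  next x-line at t=3.0910, next y-line at t=0.2174; Δt_x=3.8637, Δt_y=1.0353
    y: enter (2,3) at t=0.2174
    y: enter (2,2) at t=1.2527
    y: enter (2,1) at t=2.2880
    x: enter (3,1) at t=3.0910
    y: enter (3,0) at t=3.3232 ← occupied
  → r_3 = 3.3232
beam 4: φ=270°, α=15°
  dir = (cos 15°, sin 15°) = (0.9659, 0.2588); from cell (2,4)
  next x-line at t=0.8282, next y-line at t=3.0523; Δt_x=1.0353, Δt_y=3.8637
    x: enter (3,4) at t=0.8282
    x: enter (4,4) at t=1.8635 ← occupied
  → r_4 = 1.8635

ranges = [1.8531, 1.2423, 3.3232, 1.8635]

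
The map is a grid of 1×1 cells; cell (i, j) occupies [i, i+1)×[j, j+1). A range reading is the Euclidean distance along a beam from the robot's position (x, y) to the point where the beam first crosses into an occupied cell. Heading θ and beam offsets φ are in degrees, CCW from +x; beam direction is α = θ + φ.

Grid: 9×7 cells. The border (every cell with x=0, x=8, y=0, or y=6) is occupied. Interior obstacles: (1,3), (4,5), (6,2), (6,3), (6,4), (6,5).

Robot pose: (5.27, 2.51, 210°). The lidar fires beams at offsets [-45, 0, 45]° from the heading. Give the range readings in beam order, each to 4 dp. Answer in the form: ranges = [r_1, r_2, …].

ranges = [3.3854, 3.0200, 1.5633]

beam 1: φ=-45°, α=165°
  cosα=-0.9659 sinα=0.2588 | (5,2) | tMaxX 0.2795 tMaxY 1.8932 | tΔX 1.0353 tΔY 3.8637
    t=0.2795 [x] (4,2)
    t=1.3148 [x] (3,2)
    t=1.8932 [y] (3,3)
    t=2.3501 [x] (2,3)
    t=3.3854 [x] (1,3) — stop
  → r_1 = 3.3854
beam 2: φ=0°, α=210°
  cosα=-0.8660 sinα=-0.5000 | (5,2) | tMaxX 0.3118 tMaxY 1.0200 | tΔX 1.1547 tΔY 2.0000
    t=0.3118 [x] (4,2)
    t=1.0200 [y] (4,1)
    t=1.4665 [x] (3,1)
    t=2.6212 [x] (2,1)
    t=3.0200 [y] (2,0) — stop
  → r_2 = 3.0200
beam 3: φ=45°, α=255°
  cosα=-0.2588 sinα=-0.9659 | (5,2) | tMaxX 1.0432 tMaxY 0.5280 | tΔX 3.8637 tΔY 1.0353
    t=0.5280 [y] (5,1)
    t=1.0432 [x] (4,1)
    t=1.5633 [y] (4,0) — stop
  → r_3 = 1.5633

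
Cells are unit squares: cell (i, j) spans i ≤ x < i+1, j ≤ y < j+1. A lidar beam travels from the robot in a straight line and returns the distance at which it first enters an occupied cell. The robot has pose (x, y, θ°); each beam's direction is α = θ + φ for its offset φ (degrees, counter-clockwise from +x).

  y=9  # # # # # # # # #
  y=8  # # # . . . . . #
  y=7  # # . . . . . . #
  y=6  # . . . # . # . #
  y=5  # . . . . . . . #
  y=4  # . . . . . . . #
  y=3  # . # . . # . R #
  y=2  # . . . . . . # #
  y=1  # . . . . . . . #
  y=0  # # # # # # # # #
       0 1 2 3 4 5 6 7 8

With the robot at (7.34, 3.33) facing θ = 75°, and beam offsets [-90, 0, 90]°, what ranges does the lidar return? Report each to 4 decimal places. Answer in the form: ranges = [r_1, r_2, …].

beam 1: φ=-90°, α=345°
  cosα=0.9659 sinα=-0.2588 | (7,3) | tMaxX 0.6833 tMaxY 1.2750 | tΔX 1.0353 tΔY 3.8637
    t=0.6833 [x] (8,3) — stop
  → r_1 = 0.6833
beam 2: φ=0°, α=75°
  cosα=0.2588 sinα=0.9659 | (7,3) | tMaxX 2.5500 tMaxY 0.6936 | tΔX 3.8637 tΔY 1.0353
    t=0.6936 [y] (7,4)
    t=1.7289 [y] (7,5)
    t=2.5500 [x] (8,5) — stop
  → r_2 = 2.5500
beam 3: φ=90°, α=165°
  cosα=-0.9659 sinα=0.2588 | (7,3) | tMaxX 0.3520 tMaxY 2.5887 | tΔX 1.0353 tΔY 3.8637
    t=0.3520 [x] (6,3)
    t=1.3873 [x] (5,3) — stop
  → r_3 = 1.3873

ranges = [0.6833, 2.5500, 1.3873]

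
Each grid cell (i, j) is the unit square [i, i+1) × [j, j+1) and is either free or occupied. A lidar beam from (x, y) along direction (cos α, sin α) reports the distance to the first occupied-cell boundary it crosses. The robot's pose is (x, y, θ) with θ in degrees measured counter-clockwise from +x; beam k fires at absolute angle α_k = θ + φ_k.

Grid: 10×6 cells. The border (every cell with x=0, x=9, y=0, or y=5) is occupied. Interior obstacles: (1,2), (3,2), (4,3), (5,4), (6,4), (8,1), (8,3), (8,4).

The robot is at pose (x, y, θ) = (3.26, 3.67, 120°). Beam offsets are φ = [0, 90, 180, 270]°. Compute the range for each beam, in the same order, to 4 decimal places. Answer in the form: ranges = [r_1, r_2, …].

beam 1: φ=0°, α=120°
  d=(-0.5000,0.8660)  start (3,3)  tX=0.5200 tY=0.3811  stride 1/|dx|=2.0000 1/|dy|=1.1547
    cross y-line → (3,4), t=0.3811
    cross x-line → (2,4), t=0.5200
    cross y-line → (2,5), t=1.5358 (wall)
  → r_1 = 1.5358
beam 2: φ=90°, α=210°
  d=(-0.8660,-0.5000)  start (3,3)  tX=0.3002 tY=1.3400  stride 1/|dx|=1.1547 1/|dy|=2.0000
    cross x-line → (2,3), t=0.3002
    cross y-line → (2,2), t=1.3400
    cross x-line → (1,2), t=1.4549 (wall)
  → r_2 = 1.4549
beam 3: φ=180°, α=300°
  d=(0.5000,-0.8660)  start (3,3)  tX=1.4800 tY=0.7736  stride 1/|dx|=2.0000 1/|dy|=1.1547
    cross y-line → (3,2), t=0.7736 (wall)
  → r_3 = 0.7736
beam 4: φ=270°, α=30°
  d=(0.8660,0.5000)  start (3,3)  tX=0.8545 tY=0.6600  stride 1/|dx|=1.1547 1/|dy|=2.0000
    cross y-line → (3,4), t=0.6600
    cross x-line → (4,4), t=0.8545
    cross x-line → (5,4), t=2.0092 (wall)
  → r_4 = 2.0092

ranges = [1.5358, 1.4549, 0.7736, 2.0092]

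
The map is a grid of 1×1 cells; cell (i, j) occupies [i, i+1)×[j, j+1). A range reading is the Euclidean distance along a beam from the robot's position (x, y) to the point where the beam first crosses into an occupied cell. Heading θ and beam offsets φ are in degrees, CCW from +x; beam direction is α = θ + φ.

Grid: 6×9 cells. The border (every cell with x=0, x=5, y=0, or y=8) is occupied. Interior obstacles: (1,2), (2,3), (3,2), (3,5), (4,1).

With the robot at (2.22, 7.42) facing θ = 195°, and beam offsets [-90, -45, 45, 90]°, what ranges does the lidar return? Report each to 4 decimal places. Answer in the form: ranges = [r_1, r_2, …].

beam 1: φ=-90°, α=105°
  cosα=-0.2588 sinα=0.9659 | (2,7) | tMaxX 0.8500 tMaxY 0.6005 | tΔX 3.8637 tΔY 1.0353
    t=0.6005 [y] (2,8) — stop
  → r_1 = 0.6005
beam 2: φ=-45°, α=150°
  cosα=-0.8660 sinα=0.5000 | (2,7) | tMaxX 0.2540 tMaxY 1.1600 | tΔX 1.1547 tΔY 2.0000
    t=0.2540 [x] (1,7)
    t=1.1600 [y] (1,8) — stop
  → r_2 = 1.1600
beam 3: φ=45°, α=240°
  cosα=-0.5000 sinα=-0.8660 | (2,7) | tMaxX 0.4400 tMaxY 0.4850 | tΔX 2.0000 tΔY 1.1547
    t=0.4400 [x] (1,7)
    t=0.4850 [y] (1,6)
    t=1.6397 [y] (1,5)
    t=2.4400 [x] (0,5) — stop
  → r_3 = 2.4400
beam 4: φ=90°, α=285°
  cosα=0.2588 sinα=-0.9659 | (2,7) | tMaxX 3.0137 tMaxY 0.4348 | tΔX 3.8637 tΔY 1.0353
    t=0.4348 [y] (2,6)
    t=1.4701 [y] (2,5)
    t=2.5054 [y] (2,4)
    t=3.0137 [x] (3,4)
    t=3.5406 [y] (3,3)
    t=4.5759 [y] (3,2) — stop
  → r_4 = 4.5759

ranges = [0.6005, 1.1600, 2.4400, 4.5759]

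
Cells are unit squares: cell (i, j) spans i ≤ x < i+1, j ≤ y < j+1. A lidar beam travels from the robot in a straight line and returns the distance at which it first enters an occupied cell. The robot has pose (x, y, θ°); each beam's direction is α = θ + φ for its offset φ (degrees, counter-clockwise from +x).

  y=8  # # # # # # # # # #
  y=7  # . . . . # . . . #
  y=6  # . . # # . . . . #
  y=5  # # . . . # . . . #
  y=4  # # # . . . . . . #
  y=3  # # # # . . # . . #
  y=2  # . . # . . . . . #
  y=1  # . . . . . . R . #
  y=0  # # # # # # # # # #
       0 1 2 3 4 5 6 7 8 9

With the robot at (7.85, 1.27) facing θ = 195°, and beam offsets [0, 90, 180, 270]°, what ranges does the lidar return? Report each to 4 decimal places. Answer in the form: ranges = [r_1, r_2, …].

beam 1: φ=0°, α=195°
  cosα=-0.9659 sinα=-0.2588 | (7,1) | tMaxX 0.8800 tMaxY 1.0432 | tΔX 1.0353 tΔY 3.8637
    t=0.8800 [x] (6,1)
    t=1.0432 [y] (6,0) — stop
  → r_1 = 1.0432
beam 2: φ=90°, α=285°
  cosα=0.2588 sinα=-0.9659 | (7,1) | tMaxX 0.5796 tMaxY 0.2795 | tΔX 3.8637 tΔY 1.0353
    t=0.2795 [y] (7,0) — stop
  → r_2 = 0.2795
beam 3: φ=180°, α=15°
  cosα=0.9659 sinα=0.2588 | (7,1) | tMaxX 0.1553 tMaxY 2.8205 | tΔX 1.0353 tΔY 3.8637
    t=0.1553 [x] (8,1)
    t=1.1906 [x] (9,1) — stop
  → r_3 = 1.1906
beam 4: φ=270°, α=105°
  cosα=-0.2588 sinα=0.9659 | (7,1) | tMaxX 3.2841 tMaxY 0.7558 | tΔX 3.8637 tΔY 1.0353
    t=0.7558 [y] (7,2)
    t=1.7910 [y] (7,3)
    t=2.8263 [y] (7,4)
    t=3.2841 [x] (6,4)
    t=3.8616 [y] (6,5)
    t=4.8969 [y] (6,6)
    t=5.9321 [y] (6,7)
    t=6.9674 [y] (6,8) — stop
  → r_4 = 6.9674

ranges = [1.0432, 0.2795, 1.1906, 6.9674]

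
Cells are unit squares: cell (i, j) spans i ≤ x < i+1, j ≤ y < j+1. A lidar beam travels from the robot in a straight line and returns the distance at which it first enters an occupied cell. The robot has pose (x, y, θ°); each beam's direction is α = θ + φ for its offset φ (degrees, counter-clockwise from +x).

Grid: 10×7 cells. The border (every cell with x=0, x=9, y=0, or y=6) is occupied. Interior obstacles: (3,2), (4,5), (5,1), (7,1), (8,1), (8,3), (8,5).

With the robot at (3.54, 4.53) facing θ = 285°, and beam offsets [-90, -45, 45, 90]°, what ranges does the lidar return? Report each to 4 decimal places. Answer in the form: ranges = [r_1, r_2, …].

ranges = [2.6296, 4.0761, 5.0600, 4.6173]

beam 1: φ=-90°, α=195°
  d=(-0.9659,-0.2588)  start (3,4)  tX=0.5590 tY=2.0478  stride 1/|dx|=1.0353 1/|dy|=3.8637
    cross x-line → (2,4), t=0.5590
    cross x-line → (1,4), t=1.5943
    cross y-line → (1,3), t=2.0478
    cross x-line → (0,3), t=2.6296 (wall)
  → r_1 = 2.6296
beam 2: φ=-45°, α=240°
  d=(-0.5000,-0.8660)  start (3,4)  tX=1.0800 tY=0.6120  stride 1/|dx|=2.0000 1/|dy|=1.1547
    cross y-line → (3,3), t=0.6120
    cross x-line → (2,3), t=1.0800
    cross y-line → (2,2), t=1.7667
    cross y-line → (2,1), t=2.9214
    cross x-line → (1,1), t=3.0800
    cross y-line → (1,0), t=4.0761 (wall)
  → r_2 = 4.0761
beam 3: φ=45°, α=330°
  d=(0.8660,-0.5000)  start (3,4)  tX=0.5312 tY=1.0600  stride 1/|dx|=1.1547 1/|dy|=2.0000
    cross x-line → (4,4), t=0.5312
    cross y-line → (4,3), t=1.0600
    cross x-line → (5,3), t=1.6859
    cross x-line → (6,3), t=2.8406
    cross y-line → (6,2), t=3.0600
    cross x-line → (7,2), t=3.9953
    cross y-line → (7,1), t=5.0600 (wall)
  → r_3 = 5.0600
beam 4: φ=90°, α=15°
  d=(0.9659,0.2588)  start (3,4)  tX=0.4762 tY=1.8159  stride 1/|dx|=1.0353 1/|dy|=3.8637
    cross x-line → (4,4), t=0.4762
    cross x-line → (5,4), t=1.5115
    cross y-line → (5,5), t=1.8159
    cross x-line → (6,5), t=2.5468
    cross x-line → (7,5), t=3.5821
    cross x-line → (8,5), t=4.6173 (wall)
  → r_4 = 4.6173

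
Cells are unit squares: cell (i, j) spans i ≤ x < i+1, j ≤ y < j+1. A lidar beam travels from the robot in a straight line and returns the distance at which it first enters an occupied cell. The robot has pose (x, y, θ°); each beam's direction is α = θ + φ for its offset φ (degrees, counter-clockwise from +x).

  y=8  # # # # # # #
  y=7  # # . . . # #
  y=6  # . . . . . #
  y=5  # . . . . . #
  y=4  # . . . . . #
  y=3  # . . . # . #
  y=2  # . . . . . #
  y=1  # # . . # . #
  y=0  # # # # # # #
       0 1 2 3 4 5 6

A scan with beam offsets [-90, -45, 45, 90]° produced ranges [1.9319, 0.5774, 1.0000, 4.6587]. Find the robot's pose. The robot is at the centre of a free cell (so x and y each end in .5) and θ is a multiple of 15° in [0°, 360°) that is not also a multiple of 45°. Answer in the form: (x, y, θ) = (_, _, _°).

Candidates: 30 free-cell centres × 16 headings = 480 poses. Raycast each; keep the one whose scan matches to 4 dp.
  (3.5, 1.5, 120°): beam 1 = 0.5774 ≠ 1.9319 ✗
  (2.5, 4.5, 285°): beam 1 = 1.5529 ≠ 1.9319 ✗
  (1.5, 3.5, 345°): beam 1 = 1.5529 ≠ 1.9319 ✗
  (1.5, 6.5, 330°): beam 1 = 1.0000 ≠ 1.9319 ✗
  (1.5, 6.5, 210°): beam 1 = 0.5774 ≠ 1.9319 ✗
  …
  (5.5, 3.5, 15°): r_1=1.9319, r_2=0.5774, r_3=1.0000, r_4=4.6587 — all match ✓
Unique over the lattice → pose = (5.5, 3.5, 15°).

(x, y, θ) = (5.5, 3.5, 15°)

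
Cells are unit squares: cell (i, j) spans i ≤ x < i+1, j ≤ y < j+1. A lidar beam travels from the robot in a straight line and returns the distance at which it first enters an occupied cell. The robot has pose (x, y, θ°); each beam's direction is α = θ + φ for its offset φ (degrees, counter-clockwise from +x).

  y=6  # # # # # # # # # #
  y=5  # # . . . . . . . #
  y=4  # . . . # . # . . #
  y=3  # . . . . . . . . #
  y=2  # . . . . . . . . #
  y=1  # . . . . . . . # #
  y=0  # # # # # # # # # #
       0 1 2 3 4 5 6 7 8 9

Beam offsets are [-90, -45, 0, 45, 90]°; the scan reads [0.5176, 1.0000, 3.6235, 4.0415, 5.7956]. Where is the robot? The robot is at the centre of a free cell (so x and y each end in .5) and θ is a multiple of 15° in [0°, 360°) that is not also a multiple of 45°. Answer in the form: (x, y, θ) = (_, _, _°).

(x, y, θ) = (8.5, 2.5, 105°)

The pose lattice has 36·16 = 576 candidates. Test each by forward raycasting.
  (6.5, 2.5, 150°): beam 1 = 4.0415 ≠ 0.5176 ✗
  (6.5, 3.5, 300°): beam 1 = 5.0000 ≠ 0.5176 ✗
  (5.5, 1.5, 195°): beam 1 = 2.5882 ≠ 0.5176 ✗
  (6.5, 3.5, 195°): beam 2 = 1.7321 ≠ 1.0000 ✗
  …
  (8.5, 2.5, 105°): r_1=0.5176, r_2=1.0000, r_3=3.6235, r_4=4.0415, r_5=5.7956 — all match ✓
Only this pose fits every beam.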